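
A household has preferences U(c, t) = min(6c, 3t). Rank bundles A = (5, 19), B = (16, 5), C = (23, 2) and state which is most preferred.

Bundle A

Evaluate utility at each bundle:
U(A) = 30.
U(B) = 15.
U(C) = 6.
Highest utility is A, so A ≻ B ≻ C.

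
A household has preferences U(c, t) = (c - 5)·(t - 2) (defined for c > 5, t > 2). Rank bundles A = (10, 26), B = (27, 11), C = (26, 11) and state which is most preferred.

Evaluate utility at each bundle:
U(A) = 120.
U(B) = 198.
U(C) = 189.
Highest utility is B, so B ≻ C ≻ A.

Bundle B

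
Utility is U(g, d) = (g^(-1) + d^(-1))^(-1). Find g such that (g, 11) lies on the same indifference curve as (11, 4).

U depends on (g, d) only through S = g^(-1) + d^(-1), so equal utility means equal S. At (11, 4): S = 15/44.
With d = 11: 11^(-1) = 1/11, so g^(-1) = 15/44 − 1/11 = 0.25.
Hence g = 1/0.25 = 4.
Check: U(4, 11) = 2.9333.

g = 4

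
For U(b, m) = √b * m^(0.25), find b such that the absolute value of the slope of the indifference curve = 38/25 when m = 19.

b = 25

MU_b = 0.5·b^(-0.5)·m^(0.25) and MU_m = 0.25·√b·m^(-0.75).
MRS = MU_b/MU_m = (2)·m/b.
Substitute m = 19: MRS = 38/b. Setting 38/b = 38/25 gives b = 38/(38/25) = 25.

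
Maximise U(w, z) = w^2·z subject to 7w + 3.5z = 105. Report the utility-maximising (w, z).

MU_w = 2·w·z and MU_z = w^2.
MRS = MU_w/MU_z = (2/1)·z/w.
Tangency: set MRS = p_w/p_z = 7/3.5 = 2.
So (2/1)·z/w = 2, i.e. z = w.
Substitute into the budget 7·w + 3.5·z = 105: 10.5·w = 105, so w* = 10.
Then z* = 10.

w* = 10, z* = 10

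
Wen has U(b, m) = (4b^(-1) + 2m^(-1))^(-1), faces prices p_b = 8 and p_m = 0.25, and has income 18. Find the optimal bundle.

b* = 2, m* = 8

For CES with ρ = -1, MRS = (4/2)·(m/b)^2.
Tangency: set MRS = p_b/p_m = 8/0.25 = 32.
So (m/b)^2 = 16; taking the square root, m/b = 4, i.e. m = 4·b.
Substitute into the budget 8·b + 0.25·m = 18: 9·b = 18, so b* = 2 and m* = 4·2 = 8.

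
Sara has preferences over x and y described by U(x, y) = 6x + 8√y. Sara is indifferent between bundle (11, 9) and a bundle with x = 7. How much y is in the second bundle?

U(11, 9) = 90.
Set U(7, y) = 90 and solve.
With x = 7: 8√y = 90 − 6·7 = 48, so √y = 6 and y = 36.
Check: U(7, 36) = 90.

y = 36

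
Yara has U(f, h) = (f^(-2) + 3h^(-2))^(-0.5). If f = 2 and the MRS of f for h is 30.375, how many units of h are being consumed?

h = 9

For CES with ρ = -2, MRS = (1/3)·(h/f)^3.
Setting (1/3)·(h/2)^3 = 30.375 gives (h/2)^3 = 91.125, so h/2 = 4.5 and h = 9.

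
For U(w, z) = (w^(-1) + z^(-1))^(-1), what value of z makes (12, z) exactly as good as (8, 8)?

U depends on (w, z) only through S = w^(-1) + z^(-1), so equal utility means equal S. At (8, 8): S = 0.25.
With w = 12: 12^(-1) = 1/12, so z^(-1) = 0.25 − 1/12 = 1/6.
Hence z = 1/(1/6) = 6.
Check: U(12, 6) = 4.

z = 6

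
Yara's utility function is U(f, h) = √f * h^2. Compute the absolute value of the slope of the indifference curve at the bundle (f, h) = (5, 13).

MU_f = 0.5·f^(-0.5)·h^2 and MU_h = 2·√f·h.
MRS = MU_f/MU_h = (0.25)·h/f.
At (5, 13): MRS = 0.65.
That is, one extra unit of f is worth 0.65 units of h at the margin.

MRS = 0.65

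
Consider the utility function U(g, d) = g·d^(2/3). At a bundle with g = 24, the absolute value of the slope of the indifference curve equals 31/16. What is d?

MU_g = d^(2/3) and MU_d = 2/3·g·d^(-1/3).
MRS = MU_g/MU_d = (1.5)·d/g.
Substitute g = 24: MRS = d/16. Setting d/16 = 31/16 gives d = (31/16)·16 = 31.

d = 31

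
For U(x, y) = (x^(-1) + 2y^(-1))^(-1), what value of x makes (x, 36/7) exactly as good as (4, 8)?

U depends on (x, y) only through S = x^(-1) + 2y^(-1), so equal utility means equal S. At (4, 8): S = 0.5.
With y = 36/7: 2·(36/7)^(-1) = 7/18, so x^(-1) = 0.5 − 7/18 = 1/9.
Hence x = 1/(1/9) = 9.
Check: U(9, 36/7) = 2.

x = 9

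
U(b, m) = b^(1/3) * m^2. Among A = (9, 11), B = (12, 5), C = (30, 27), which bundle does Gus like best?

Evaluate utility at each bundle:
U(A) = 251.690.
U(B) = 57.236.
U(C) = 2265.172.
Highest utility is C, so C ≻ A ≻ B.

Bundle C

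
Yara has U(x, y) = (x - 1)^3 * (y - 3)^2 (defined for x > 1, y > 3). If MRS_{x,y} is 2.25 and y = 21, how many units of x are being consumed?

x = 13

MU_x = 3·(x−1)^2·(y−3)^2, MU_y = 2·(x−1)^3·(y−3).
MRS = (3/2)·(y−3)/(x−1).
Substitute y = 21: MRS = 27/(x − 1). Setting this equal to 2.25 gives x − 1 = 27/2.25 = 12, so x = 13.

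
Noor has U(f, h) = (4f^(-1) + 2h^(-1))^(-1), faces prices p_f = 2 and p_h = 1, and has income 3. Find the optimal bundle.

For CES with ρ = -1, MRS = (4/2)·(h/f)^2.
Tangency: set MRS = p_f/p_h = 2/1 = 2.
So (h/f)^2 = 1; taking the square root, h/f = 1, i.e. h = f.
Substitute into the budget 2·f + 1·h = 3: 3·f = 3, so f* = 1 and h* = 1.

f* = 1, h* = 1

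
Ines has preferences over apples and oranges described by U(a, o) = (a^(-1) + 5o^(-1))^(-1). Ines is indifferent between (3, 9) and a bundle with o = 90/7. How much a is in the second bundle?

U depends on (a, o) only through S = a^(-1) + 5o^(-1), so equal utility means equal S. At (3, 9): S = 8/9.
With o = 90/7: 5·(90/7)^(-1) = 7/18, so a^(-1) = 8/9 − 7/18 = 0.5.
Hence a = 1/0.5 = 2.
Check: U(2, 90/7) = 1.125.

a = 2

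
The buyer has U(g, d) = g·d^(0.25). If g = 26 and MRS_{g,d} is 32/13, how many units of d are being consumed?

d = 16

MU_g = d^(0.25) and MU_d = 0.25·g·d^(-0.75).
MRS = MU_g/MU_d = (4)·d/g.
Substitute g = 26: MRS = d/6.5. Setting d/6.5 = 32/13 gives d = (32/13)·6.5 = 16.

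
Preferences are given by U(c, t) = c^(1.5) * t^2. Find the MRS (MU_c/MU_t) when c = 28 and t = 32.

MRS = 6/7

MU_c = 1.5·√c·t^2 and MU_t = 2·c^(1.5)·t.
MRS = MU_c/MU_t = (0.75)·t/c.
At (28, 32): MRS = 6/7.
That is, one extra unit of c is worth 6/7 units of t at the margin.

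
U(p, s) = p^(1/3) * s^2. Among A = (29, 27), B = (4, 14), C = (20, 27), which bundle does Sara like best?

Evaluate utility at each bundle:
U(A) = 2239.719.
U(B) = 311.131.
U(C) = 1978.810.
Highest utility is A, so A ≻ C ≻ B.

Bundle A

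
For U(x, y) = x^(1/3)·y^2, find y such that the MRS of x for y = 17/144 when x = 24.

y = 17

MU_x = 1/3·x^(-2/3)·y^2 and MU_y = 2·x^(1/3)·y.
MRS = MU_x/MU_y = (1/6)·y/x.
Substitute x = 24: MRS = y/144. Setting y/144 = 17/144 gives y = (17/144)·144 = 17.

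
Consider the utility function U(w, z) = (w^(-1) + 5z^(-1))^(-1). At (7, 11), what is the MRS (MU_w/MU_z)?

For CES with ρ = -1, MRS = (1/5)·(z/w)^2.
At (7, 11): MRS = 121/245.
The indifference curve has slope −121/245 at this bundle.

MRS = 121/245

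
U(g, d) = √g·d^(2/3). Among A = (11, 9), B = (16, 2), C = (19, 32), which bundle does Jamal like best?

Bundle C

Evaluate utility at each bundle:
U(A) = 14.350.
U(B) = 6.350.
U(C) = 43.935.
Highest utility is C, so C ≻ A ≻ B.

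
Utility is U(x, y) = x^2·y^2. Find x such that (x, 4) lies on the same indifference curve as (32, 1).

U(32, 1) = 1024.
Set U(x, 4) = 1024 and solve.
With y = 4: 4^2 = 16, so x^2 = 1024/16 = 64; taking the square root, x = 8.
Check: U(8, 4) = 1024.

x = 8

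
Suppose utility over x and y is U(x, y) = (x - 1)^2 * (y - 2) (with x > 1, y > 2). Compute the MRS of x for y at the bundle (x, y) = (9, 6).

MRS = 1

MU_x = 2·(x−1)·(y−2), MU_y = (x−1)^2.
MRS = (2/1)·(y−2)/(x−1).
At (9, 6): MRS = 1.
That is, one extra unit of x is worth 1 units of y at the margin.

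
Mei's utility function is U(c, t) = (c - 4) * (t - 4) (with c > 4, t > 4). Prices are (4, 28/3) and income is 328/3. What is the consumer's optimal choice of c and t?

MU_c = (t−4), MU_t = (c−4).
MRS = (t−4)/(c−4).
Tangency: set MRS = p_c/p_t = 4/(28/3) = 3/7.
So (t − 4)/(c − 4) = 3/7, i.e. (t − 4) = (3/7)·(c − 4).
Rewrite the budget in excess-of-subsistence terms: 4·(c − 4) + (28/3)·(t − 4) = 328/3 − 4·4 − (28/3)·4 = 56.
Substituting, 8·(c − 4) = 56, so c − 4 = 7 and c* = 11.
Then t − 4 = (3/7)·7 = 3, so t* = 7.

c* = 11, t* = 7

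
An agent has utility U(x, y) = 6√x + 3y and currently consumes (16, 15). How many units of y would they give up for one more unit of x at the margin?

MU_x = 6/(2√x), MU_y = 3.
MRS = 6/(2√x) ÷ 3.
At (16, 15): MRS = 0.25.
The indifference curve has slope −0.25 at this bundle.

MRS = 0.25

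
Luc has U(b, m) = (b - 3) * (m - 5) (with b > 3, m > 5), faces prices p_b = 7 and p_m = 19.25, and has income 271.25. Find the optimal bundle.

MU_b = (m−5), MU_m = (b−3).
MRS = (m−5)/(b−3).
Tangency: set MRS = p_b/p_m = 7/19.25 = 4/11.
So (m − 5)/(b − 3) = 4/11, i.e. (m − 5) = (4/11)·(b − 3).
Rewrite the budget in excess-of-subsistence terms: 7·(b − 3) + 19.25·(m − 5) = 271.25 − 7·3 − 19.25·5 = 154.
Substituting, 14·(b − 3) = 154, so b − 3 = 11 and b* = 14.
Then m − 5 = (4/11)·11 = 4, so m* = 9.

b* = 14, m* = 9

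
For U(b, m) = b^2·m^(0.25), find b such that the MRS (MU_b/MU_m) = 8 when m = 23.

MU_b = 2·b·m^(0.25) and MU_m = 0.25·b^2·m^(-0.75).
MRS = MU_b/MU_m = (8)·m/b.
Substitute m = 23: MRS = 184/b. Setting 184/b = 8 gives b = 184/8 = 23.

b = 23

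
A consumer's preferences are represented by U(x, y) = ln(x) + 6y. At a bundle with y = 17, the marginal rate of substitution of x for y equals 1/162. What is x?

x = 27

MU_x = 1/x, MU_y = 6.
MRS = 1/x ÷ 6.
MRS depends only on x: (1/6)/x = 1/162 ⇒ x = (1/6)/(1/162) = 27.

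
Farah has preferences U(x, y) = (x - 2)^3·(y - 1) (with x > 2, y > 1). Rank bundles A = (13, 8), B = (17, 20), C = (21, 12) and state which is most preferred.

Evaluate utility at each bundle:
U(A) = 9317.
U(B) = 64125.
U(C) = 75449.
Highest utility is C, so C ≻ B ≻ A.

Bundle C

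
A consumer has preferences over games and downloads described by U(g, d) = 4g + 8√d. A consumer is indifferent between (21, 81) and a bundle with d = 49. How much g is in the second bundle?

U(21, 81) = 156.
Set U(g, 49) = 156 and solve.
With d = 49: √49 = 7, so 4g = 156 − 8·7 = 100 and g = 25.
Check: U(25, 49) = 156.

g = 25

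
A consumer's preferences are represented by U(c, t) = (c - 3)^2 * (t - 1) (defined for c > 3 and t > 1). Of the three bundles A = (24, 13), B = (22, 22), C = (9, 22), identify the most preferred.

Bundle B

Evaluate utility at each bundle:
U(A) = 5292.
U(B) = 7581.
U(C) = 756.
Highest utility is B, so B ≻ A ≻ C.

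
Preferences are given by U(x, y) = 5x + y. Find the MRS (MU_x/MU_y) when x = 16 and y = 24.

MRS = 5

MU_x = 5, MU_y = 1, so MRS = 5/1 = 5 at every bundle.
At (16, 24): MRS = 5.
That is, one extra unit of x is worth 5 units of y at the margin.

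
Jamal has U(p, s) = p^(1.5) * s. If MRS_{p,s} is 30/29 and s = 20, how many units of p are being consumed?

MU_p = 1.5·√p·s and MU_s = p^(1.5).
MRS = MU_p/MU_s = (1.5)·s/p.
Substitute s = 20: MRS = 30/p. Setting 30/p = 30/29 gives p = 30/(30/29) = 29.

p = 29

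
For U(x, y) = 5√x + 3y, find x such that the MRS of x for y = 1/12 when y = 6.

MU_x = 5/(2√x), MU_y = 3.
MRS = 5/(2√x) ÷ 3.
MRS depends only on x: (5/6)/√x = 1/12 ⇒ √x = (5/6)/(1/12) = 10 ⇒ x = 100.

x = 100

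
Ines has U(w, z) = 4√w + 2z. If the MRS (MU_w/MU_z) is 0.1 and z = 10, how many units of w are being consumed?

MU_w = 4/(2√w), MU_z = 2.
MRS = 4/(2√w) ÷ 2.
MRS depends only on w: 1/√w = 0.1 ⇒ √w = 1/0.1 = 10 ⇒ w = 100.

w = 100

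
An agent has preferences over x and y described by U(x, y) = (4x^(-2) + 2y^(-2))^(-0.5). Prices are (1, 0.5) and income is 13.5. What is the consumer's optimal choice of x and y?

For CES with ρ = -2, MRS = (4/2)·(y/x)^3.
Tangency: set MRS = p_x/p_y = 1/0.5 = 2.
So (y/x)^3 = 1; taking the cube root, y/x = 1, i.e. y = x.
Substitute into the budget 1·x + 0.5·y = 13.5: 1.5·x = 13.5, so x* = 9 and y* = 9.

x* = 9, y* = 9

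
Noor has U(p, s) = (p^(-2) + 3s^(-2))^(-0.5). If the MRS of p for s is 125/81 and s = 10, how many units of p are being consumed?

p = 6

For CES with ρ = -2, MRS = (1/3)·(s/p)^3.
Setting (1/3)·(10/p)^3 = 125/81 gives (10/p)^3 = 125/27, so 10/p = 5/3 and p = 6.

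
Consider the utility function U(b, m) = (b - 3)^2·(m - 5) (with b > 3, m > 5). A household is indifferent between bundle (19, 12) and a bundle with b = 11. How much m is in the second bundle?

m = 33

U(19, 12) = 1792.
Set U(11, m) = 1792 and solve.
With b = 11: (11 − 3)^2 = 64, so (m − 5) = 1792/64 = 28.
So m = 5 + 28 = 33.
Check: U(11, 33) = 1792.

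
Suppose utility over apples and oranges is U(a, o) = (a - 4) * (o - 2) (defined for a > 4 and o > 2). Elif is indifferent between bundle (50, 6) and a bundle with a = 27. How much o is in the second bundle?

o = 10

U(50, 6) = 184.
Set U(27, o) = 184 and solve.
With a = 27: (27 − 4) = 23, so (o − 2) = 184/23 = 8.
So o = 2 + 8 = 10.
Check: U(27, 10) = 184.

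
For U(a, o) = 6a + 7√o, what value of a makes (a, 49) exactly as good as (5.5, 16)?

a = 2

U(5.5, 16) = 61.
Set U(a, 49) = 61 and solve.
With o = 49: √49 = 7, so 6a = 61 − 7·7 = 12 and a = 2.
Check: U(2, 49) = 61.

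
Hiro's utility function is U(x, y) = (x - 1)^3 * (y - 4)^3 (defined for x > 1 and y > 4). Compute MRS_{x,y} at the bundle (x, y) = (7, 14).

MRS = 5/3

MU_x = 3·(x−1)^2·(y−4)^3, MU_y = 3·(x−1)^3·(y−4)^2.
MRS = (y−4)/(x−1).
At (7, 14): MRS = 5/3.
The indifference curve has slope −5/3 at this bundle.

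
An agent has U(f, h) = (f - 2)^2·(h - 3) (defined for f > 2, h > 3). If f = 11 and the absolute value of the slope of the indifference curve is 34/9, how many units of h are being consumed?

h = 20

MU_f = 2·(f−2)·(h−3), MU_h = (f−2)^2.
MRS = (2/1)·(h−3)/(f−2).
Substitute f = 11: MRS = (h − 3)/4.5. Setting this equal to 34/9 gives h − 3 = (34/9)·4.5 = 17, so h = 20.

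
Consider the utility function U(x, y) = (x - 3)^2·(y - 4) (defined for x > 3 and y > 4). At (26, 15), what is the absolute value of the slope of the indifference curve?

MRS = 22/23

MU_x = 2·(x−3)·(y−4), MU_y = (x−3)^2.
MRS = (2/1)·(y−4)/(x−3).
At (26, 15): MRS = 22/23.
The indifference curve has slope −22/23 at this bundle.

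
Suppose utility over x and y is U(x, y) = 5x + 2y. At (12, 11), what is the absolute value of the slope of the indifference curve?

MU_x = 5, MU_y = 2, so MRS = 5/2 = 2.5 at every bundle.
At (12, 11): MRS = 2.5.
So at (12, 11) the consumer would give up 2.5 units of y for one more unit of x.

MRS = 2.5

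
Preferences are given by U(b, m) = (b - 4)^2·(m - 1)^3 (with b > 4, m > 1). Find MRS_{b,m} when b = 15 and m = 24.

MRS = 46/33

MU_b = 2·(b−4)·(m−1)^3, MU_m = 3·(b−4)^2·(m−1)^2.
MRS = (2/3)·(m−1)/(b−4).
At (15, 24): MRS = 46/33.
So at (15, 24) the consumer would give up 46/33 units of m for one more unit of b.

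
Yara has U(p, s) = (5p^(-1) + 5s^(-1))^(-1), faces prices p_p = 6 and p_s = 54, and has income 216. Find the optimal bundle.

For CES with ρ = -1, MRS = (s/p)^2.
Tangency: set MRS = p_p/p_s = 6/54 = 1/9.
So (s/p)^2 = 1/9; taking the square root, s/p = 1/3, i.e. s = (1/3)·p.
Substitute into the budget 6·p + 54·s = 216: 24·p = 216, so p* = 9 and s* = (1/3)·9 = 3.

p* = 9, s* = 3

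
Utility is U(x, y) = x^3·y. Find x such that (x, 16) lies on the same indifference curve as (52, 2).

x = 26

U(52, 2) = 281216.
Set U(x, 16) = 281216 and solve.
With y = 16: x^3 = 281216/16 = 17576; taking the cube root, x = 26.
Check: U(26, 16) = 281216.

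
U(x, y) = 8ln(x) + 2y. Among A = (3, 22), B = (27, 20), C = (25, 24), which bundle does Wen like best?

Evaluate utility at each bundle:
U(A) = 52.789.
U(B) = 66.367.
U(C) = 73.751.
Highest utility is C, so C ≻ B ≻ A.

Bundle C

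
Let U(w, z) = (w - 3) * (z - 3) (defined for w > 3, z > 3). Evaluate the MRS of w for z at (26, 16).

MRS = 13/23

MU_w = (z−3), MU_z = (w−3).
MRS = (z−3)/(w−3).
At (26, 16): MRS = 13/23.
The indifference curve has slope −13/23 at this bundle.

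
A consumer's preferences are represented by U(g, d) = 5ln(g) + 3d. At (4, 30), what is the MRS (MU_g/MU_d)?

MU_g = 5/g, MU_d = 3.
MRS = 5/g ÷ 3.
At (4, 30): MRS = 5/12.
So at (4, 30) the consumer would give up 5/12 units of d for one more unit of g.

MRS = 5/12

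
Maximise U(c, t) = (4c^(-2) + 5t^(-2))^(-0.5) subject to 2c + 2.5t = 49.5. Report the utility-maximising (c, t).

c* = 11, t* = 11

For CES with ρ = -2, MRS = (4/5)·(t/c)^3.
Tangency: set MRS = p_c/p_t = 2/2.5 = 0.8.
So (t/c)^3 = 1; taking the cube root, t/c = 1, i.e. t = c.
Substitute into the budget 2·c + 2.5·t = 49.5: 4.5·c = 49.5, so c* = 11 and t* = 11.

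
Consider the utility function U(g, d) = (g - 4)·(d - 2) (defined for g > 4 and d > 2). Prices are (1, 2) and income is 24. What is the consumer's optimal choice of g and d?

MU_g = (d−2), MU_d = (g−4).
MRS = (d−2)/(g−4).
Tangency: set MRS = p_g/p_d = 1/2 = 0.5.
So (d − 2)/(g − 4) = 0.5, i.e. (d − 2) = 0.5·(g − 4).
Rewrite the budget in excess-of-subsistence terms: 1·(g − 4) + 2·(d − 2) = 24 − 1·4 − 2·2 = 16.
Substituting, 2·(g − 4) = 16, so g − 4 = 8 and g* = 12.
Then d − 2 = 0.5·8 = 4, so d* = 6.

g* = 12, d* = 6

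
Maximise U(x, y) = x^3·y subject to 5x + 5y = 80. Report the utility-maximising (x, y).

x* = 12, y* = 4

MU_x = 3·x^2·y and MU_y = x^3.
MRS = MU_x/MU_y = (3/1)·y/x.
Tangency: set MRS = p_x/p_y = 5/5 = 1.
So (3/1)·y/x = 1, i.e. y = (1/3)·x.
Substitute into the budget 5·x + 5·y = 80: (20/3)·x = 80, so x* = 12.
Then y* = (1/3)·12 = 4.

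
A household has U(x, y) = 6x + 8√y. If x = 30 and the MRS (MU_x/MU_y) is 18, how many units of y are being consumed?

MU_x = 6, MU_y = 8/(2√y).
MRS = 6 ÷ (8/(2√y)).
MRS depends only on y: 1.5·√y = 18 ⇒ √y = 18/1.5 = 12 ⇒ y = 144.

y = 144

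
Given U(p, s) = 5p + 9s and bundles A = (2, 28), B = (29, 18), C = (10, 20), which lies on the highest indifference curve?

Evaluate utility at each bundle:
U(A) = 262.
U(B) = 307.
U(C) = 230.
Highest utility is B, so B ≻ A ≻ C.

Bundle B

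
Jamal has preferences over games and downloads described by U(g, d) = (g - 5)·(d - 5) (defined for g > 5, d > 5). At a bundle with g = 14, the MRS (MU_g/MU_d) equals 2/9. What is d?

MU_g = (d−5), MU_d = (g−5).
MRS = (d−5)/(g−5).
Substitute g = 14: MRS = (d − 5)/9. Setting this equal to 2/9 gives d − 5 = (2/9)·9 = 2, so d = 7.

d = 7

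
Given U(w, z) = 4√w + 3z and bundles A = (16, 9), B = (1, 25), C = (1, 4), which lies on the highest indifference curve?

Bundle B

Evaluate utility at each bundle:
U(A) = 43.000.
U(B) = 79.000.
U(C) = 16.000.
Highest utility is B, so B ≻ A ≻ C.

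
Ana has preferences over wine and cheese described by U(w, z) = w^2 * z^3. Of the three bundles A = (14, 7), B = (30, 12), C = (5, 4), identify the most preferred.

Evaluate utility at each bundle:
U(A) = 67228.
U(B) = 1555200.
U(C) = 1600.
Highest utility is B, so B ≻ A ≻ C.

Bundle B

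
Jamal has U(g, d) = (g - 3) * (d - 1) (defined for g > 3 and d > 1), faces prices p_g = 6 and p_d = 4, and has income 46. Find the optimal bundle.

g* = 5, d* = 4

MU_g = (d−1), MU_d = (g−3).
MRS = (d−1)/(g−3).
Tangency: set MRS = p_g/p_d = 6/4 = 1.5.
So (d − 1)/(g − 3) = 1.5, i.e. (d − 1) = 1.5·(g − 3).
Rewrite the budget in excess-of-subsistence terms: 6·(g − 3) + 4·(d − 1) = 46 − 6·3 − 4·1 = 24.
Substituting, 12·(g − 3) = 24, so g − 3 = 2 and g* = 5.
Then d − 1 = 1.5·2 = 3, so d* = 4.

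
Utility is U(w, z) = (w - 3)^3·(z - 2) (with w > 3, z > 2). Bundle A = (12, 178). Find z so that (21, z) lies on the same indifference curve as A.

U(12, 178) = 128304.
Set U(21, z) = 128304 and solve.
With w = 21: (21 − 3)^3 = 5832, so (z − 2) = 128304/5832 = 22.
So z = 2 + 22 = 24.
Check: U(21, 24) = 128304.

z = 24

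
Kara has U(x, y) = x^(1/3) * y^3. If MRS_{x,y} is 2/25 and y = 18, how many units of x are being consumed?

MU_x = 1/3·x^(-2/3)·y^3 and MU_y = 3·x^(1/3)·y^2.
MRS = MU_x/MU_y = (1/9)·y/x.
Substitute y = 18: MRS = 2/x. Setting 2/x = 2/25 gives x = 2/(2/25) = 25.

x = 25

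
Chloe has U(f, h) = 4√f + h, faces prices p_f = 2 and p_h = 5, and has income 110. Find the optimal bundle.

f* = 25, h* = 12

MU_f = 4/(2√f), MU_h = 1.
MRS = 4/(2√f) ÷ 1.
Tangency: set MRS = p_f/p_h = 2/5 = 0.4.
MRS depends only on f: 2/√f = 0.4 ⇒ √f = 2/0.4 = 5 ⇒ f* = 25.
From the budget, 5·h = 110 − 2·25 = 60, so h* = 12.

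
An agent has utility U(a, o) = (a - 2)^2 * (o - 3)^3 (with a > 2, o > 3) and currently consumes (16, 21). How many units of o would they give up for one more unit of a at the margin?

MRS = 6/7

MU_a = 2·(a−2)·(o−3)^3, MU_o = 3·(a−2)^2·(o−3)^2.
MRS = (2/3)·(o−3)/(a−2).
At (16, 21): MRS = 6/7.
So at (16, 21) the consumer would give up 6/7 units of o for one more unit of a.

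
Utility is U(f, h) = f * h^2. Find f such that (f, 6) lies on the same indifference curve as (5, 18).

f = 45

U(5, 18) = 1620.
Set U(f, 6) = 1620 and solve.
With h = 6: 6^2 = 36, so f = 1620/36 = 45.
Check: U(45, 6) = 1620.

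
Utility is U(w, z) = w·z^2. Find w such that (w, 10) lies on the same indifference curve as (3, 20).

w = 12

U(3, 20) = 1200.
Set U(w, 10) = 1200 and solve.
With z = 10: 10^2 = 100, so w = 1200/100 = 12.
Check: U(12, 10) = 1200.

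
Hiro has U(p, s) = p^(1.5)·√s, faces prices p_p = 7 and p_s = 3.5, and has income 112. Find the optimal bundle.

p* = 12, s* = 8

MU_p = 1.5·√p·√s and MU_s = 0.5·p^(1.5)·s^(-0.5).
MRS = MU_p/MU_s = (3)·s/p.
Tangency: set MRS = p_p/p_s = 7/3.5 = 2.
So (3)·s/p = 2, i.e. s = (2/3)·p.
Substitute into the budget 7·p + 3.5·s = 112: (28/3)·p = 112, so p* = 12.
Then s* = (2/3)·12 = 8.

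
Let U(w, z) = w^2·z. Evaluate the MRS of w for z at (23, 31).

MU_w = 2·w·z and MU_z = w^2.
MRS = MU_w/MU_z = (2/1)·z/w.
At (23, 31): MRS = 62/23.
That is, one extra unit of w is worth 62/23 units of z at the margin.

MRS = 62/23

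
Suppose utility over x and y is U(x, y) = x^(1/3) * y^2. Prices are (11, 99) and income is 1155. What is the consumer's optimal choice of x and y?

MU_x = 1/3·x^(-2/3)·y^2 and MU_y = 2·x^(1/3)·y.
MRS = MU_x/MU_y = (1/6)·y/x.
Tangency: set MRS = p_x/p_y = 11/99 = 1/9.
So (1/6)·y/x = 1/9, i.e. y = (2/3)·x.
Substitute into the budget 11·x + 99·y = 1155: 77·x = 1155, so x* = 15.
Then y* = (2/3)·15 = 10.

x* = 15, y* = 10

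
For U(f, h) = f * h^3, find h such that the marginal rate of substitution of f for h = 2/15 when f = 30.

MU_f = h^3 and MU_h = 3·f·h^2.
MRS = MU_f/MU_h = (1/3)·h/f.
Substitute f = 30: MRS = h/90. Setting h/90 = 2/15 gives h = (2/15)·90 = 12.

h = 12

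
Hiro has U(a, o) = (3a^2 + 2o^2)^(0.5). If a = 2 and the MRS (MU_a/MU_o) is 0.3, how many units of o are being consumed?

o = 10

For CES with ρ = 2, MRS = (3/2)·(o/a)^(-1).
Setting (3/2)·(o/2)^(-1) = 0.3 gives (o/2)^(-1) = 0.2, so o/2 = 5 and o = 10.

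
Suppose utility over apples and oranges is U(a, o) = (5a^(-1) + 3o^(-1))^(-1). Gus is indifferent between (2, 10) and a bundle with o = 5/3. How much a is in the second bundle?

U depends on (a, o) only through S = 5a^(-1) + 3o^(-1), so equal utility means equal S. At (2, 10): S = 2.8.
With o = 5/3: 3·(5/3)^(-1) = 1.8, so 5a^(-1) = 2.8 − 1.8 = 1, i.e. a^(-1) = 0.2.
Hence a = 1/0.2 = 5.
Check: U(5, 5/3) = 0.3571.

a = 5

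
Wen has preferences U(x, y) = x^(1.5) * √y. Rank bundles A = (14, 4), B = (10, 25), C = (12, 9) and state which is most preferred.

Bundle B

Evaluate utility at each bundle:
U(A) = 104.766.
U(B) = 158.114.
U(C) = 124.708.
Highest utility is B, so B ≻ C ≻ A.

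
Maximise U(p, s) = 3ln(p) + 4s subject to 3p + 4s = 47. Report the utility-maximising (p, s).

p* = 1, s* = 11

MU_p = 3/p, MU_s = 4.
MRS = 3/p ÷ 4.
Tangency: set MRS = p_p/p_s = 3/4 = 0.75.
MRS depends only on p: 0.75/p = 0.75 ⇒ p* = 0.75/0.75 = 1.
From the budget, 4·s = 47 − 3·1 = 44, so s* = 11.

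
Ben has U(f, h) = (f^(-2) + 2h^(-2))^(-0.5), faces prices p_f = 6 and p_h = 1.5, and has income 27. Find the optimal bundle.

f* = 3, h* = 6

For CES with ρ = -2, MRS = (1/2)·(h/f)^3.
Tangency: set MRS = p_f/p_h = 6/1.5 = 4.
So (h/f)^3 = 8; taking the cube root, h/f = 2, i.e. h = 2·f.
Substitute into the budget 6·f + 1.5·h = 27: 9·f = 27, so f* = 3 and h* = 2·3 = 6.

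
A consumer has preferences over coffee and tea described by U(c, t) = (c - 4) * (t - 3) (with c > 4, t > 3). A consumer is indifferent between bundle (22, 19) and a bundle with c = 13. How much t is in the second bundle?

t = 35

U(22, 19) = 288.
Set U(13, t) = 288 and solve.
With c = 13: (13 − 4) = 9, so (t − 3) = 288/9 = 32.
So t = 3 + 32 = 35.
Check: U(13, 35) = 288.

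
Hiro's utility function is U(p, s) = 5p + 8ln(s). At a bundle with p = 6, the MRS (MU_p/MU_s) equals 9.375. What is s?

MU_p = 5, MU_s = 8/s.
MRS = 5 ÷ (8/s).
MRS depends only on s: 0.625·s = 9.375 ⇒ s = 9.375/0.625 = 15.

s = 15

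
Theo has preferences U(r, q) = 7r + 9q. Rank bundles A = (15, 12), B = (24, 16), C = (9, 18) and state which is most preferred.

Bundle B

Evaluate utility at each bundle:
U(A) = 213.
U(B) = 312.
U(C) = 225.
Highest utility is B, so B ≻ C ≻ A.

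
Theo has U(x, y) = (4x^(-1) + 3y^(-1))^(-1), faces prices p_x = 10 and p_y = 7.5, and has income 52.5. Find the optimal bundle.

x* = 3, y* = 3

For CES with ρ = -1, MRS = (4/3)·(y/x)^2.
Tangency: set MRS = p_x/p_y = 10/7.5 = 4/3.
So (y/x)^2 = 1; taking the square root, y/x = 1, i.e. y = x.
Substitute into the budget 10·x + 7.5·y = 52.5: 17.5·x = 52.5, so x* = 3 and y* = 3.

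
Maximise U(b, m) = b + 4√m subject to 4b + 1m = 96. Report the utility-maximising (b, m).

b* = 8, m* = 64

MU_b = 1, MU_m = 4/(2√m).
MRS = 1 ÷ (4/(2√m)).
Tangency: set MRS = p_b/p_m = 4/1 = 4.
MRS depends only on m: 0.5·√m = 4 ⇒ √m = 4/0.5 = 8 ⇒ m* = 64.
From the budget, 4·b = 96 − 1·64 = 32, so b* = 8.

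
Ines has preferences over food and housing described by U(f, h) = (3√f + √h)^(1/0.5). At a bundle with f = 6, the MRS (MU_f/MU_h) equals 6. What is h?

h = 24

For CES with ρ = 0.5, MRS = (3/1)·√(h/f).
Setting (3/1)·√(h/6) = 6 gives √(h/6) = 2, so h/6 = 4 and h = 24.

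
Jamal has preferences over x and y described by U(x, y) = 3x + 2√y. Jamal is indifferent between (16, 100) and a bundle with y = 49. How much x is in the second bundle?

x = 18

U(16, 100) = 68.
Set U(x, 49) = 68 and solve.
With y = 49: √49 = 7, so 3x = 68 − 2·7 = 54 and x = 18.
Check: U(18, 49) = 68.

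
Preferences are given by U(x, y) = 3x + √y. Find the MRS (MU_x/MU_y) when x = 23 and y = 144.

MRS = 72

MU_x = 3, MU_y = 1/(2√y).
MRS = 3 ÷ (1/(2√y)).
At (23, 144): MRS = 72.
The indifference curve has slope −72 at this bundle.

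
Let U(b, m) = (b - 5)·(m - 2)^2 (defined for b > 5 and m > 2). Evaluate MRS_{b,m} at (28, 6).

MRS = 2/23

MU_b = (m−2)^2, MU_m = 2·(b−5)·(m−2).
MRS = (1/2)·(m−2)/(b−5).
At (28, 6): MRS = 2/23.
So at (28, 6) the consumer would give up 2/23 units of m for one more unit of b.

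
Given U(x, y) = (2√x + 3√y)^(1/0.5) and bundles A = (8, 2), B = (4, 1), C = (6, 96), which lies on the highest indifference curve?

Evaluate utility at each bundle:
U(A) = 98.000.
U(B) = 49.000.
U(C) = 1176.000.
Highest utility is C, so C ≻ A ≻ B.

Bundle C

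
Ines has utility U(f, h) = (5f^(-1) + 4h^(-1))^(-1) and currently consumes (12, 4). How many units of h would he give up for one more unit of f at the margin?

MRS = 5/36

For CES with ρ = -1, MRS = (5/4)·(h/f)^2.
At (12, 4): MRS = 5/36.
The indifference curve has slope −5/36 at this bundle.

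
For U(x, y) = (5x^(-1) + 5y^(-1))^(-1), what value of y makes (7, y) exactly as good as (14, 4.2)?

U depends on (x, y) only through S = 5x^(-1) + 5y^(-1), so equal utility means equal S. At (14, 4.2): S = 65/42.
With x = 7: 5·7^(-1) = 5/7, so 5y^(-1) = 65/42 − 5/7 = 5/6, i.e. y^(-1) = 1/6.
Hence y = 1/(1/6) = 6.
Check: U(7, 6) = 0.6462.

y = 6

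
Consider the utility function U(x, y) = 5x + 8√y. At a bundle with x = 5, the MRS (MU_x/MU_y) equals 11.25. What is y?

y = 81

MU_x = 5, MU_y = 8/(2√y).
MRS = 5 ÷ (8/(2√y)).
MRS depends only on y: 1.25·√y = 11.25 ⇒ √y = 11.25/1.25 = 9 ⇒ y = 81.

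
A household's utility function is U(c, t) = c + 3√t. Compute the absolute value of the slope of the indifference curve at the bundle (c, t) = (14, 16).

MU_c = 1, MU_t = 3/(2√t).
MRS = 1 ÷ (3/(2√t)).
At (14, 16): MRS = 8/3.
The indifference curve has slope −8/3 at this bundle.

MRS = 8/3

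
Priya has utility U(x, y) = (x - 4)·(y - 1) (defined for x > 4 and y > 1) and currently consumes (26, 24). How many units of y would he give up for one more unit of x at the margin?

MRS = 23/22

MU_x = (y−1), MU_y = (x−4).
MRS = (y−1)/(x−4).
At (26, 24): MRS = 23/22.
The indifference curve has slope −23/22 at this bundle.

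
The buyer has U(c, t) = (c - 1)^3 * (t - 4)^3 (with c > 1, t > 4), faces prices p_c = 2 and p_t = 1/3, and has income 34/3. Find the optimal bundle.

MU_c = 3·(c−1)^2·(t−4)^3, MU_t = 3·(c−1)^3·(t−4)^2.
MRS = (t−4)/(c−1).
Tangency: set MRS = p_c/p_t = 2/(1/3) = 6.
So (t − 4)/(c − 1) = 6, i.e. (t − 4) = 6·(c − 1).
Rewrite the budget in excess-of-subsistence terms: 2·(c − 1) + (1/3)·(t − 4) = 34/3 − 2·1 − (1/3)·4 = 8.
Substituting, 4·(c − 1) = 8, so c − 1 = 2 and c* = 3.
Then t − 4 = 6·2 = 12, so t* = 16.

c* = 3, t* = 16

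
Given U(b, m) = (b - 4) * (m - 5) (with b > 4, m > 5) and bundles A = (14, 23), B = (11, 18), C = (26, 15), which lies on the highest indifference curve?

Bundle C

Evaluate utility at each bundle:
U(A) = 180.
U(B) = 91.
U(C) = 220.
Highest utility is C, so C ≻ A ≻ B.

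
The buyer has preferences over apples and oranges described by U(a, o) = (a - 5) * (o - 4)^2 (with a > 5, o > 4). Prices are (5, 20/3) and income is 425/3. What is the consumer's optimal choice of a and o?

a* = 11, o* = 13

MU_a = (o−4)^2, MU_o = 2·(a−5)·(o−4).
MRS = (1/2)·(o−4)/(a−5).
Tangency: set MRS = p_a/p_o = 5/(20/3) = 0.75.
So (1/2)·(o − 4)/(a − 5) = 0.75, i.e. (o − 4) = 1.5·(a − 5).
Rewrite the budget in excess-of-subsistence terms: 5·(a − 5) + (20/3)·(o − 4) = 425/3 − 5·5 − (20/3)·4 = 90.
Substituting, 15·(a − 5) = 90, so a − 5 = 6 and a* = 11.
Then o − 4 = 1.5·6 = 9, so o* = 13.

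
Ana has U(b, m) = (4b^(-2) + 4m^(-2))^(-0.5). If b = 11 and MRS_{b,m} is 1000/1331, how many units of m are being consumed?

For CES with ρ = -2, MRS = (m/b)^3.
Setting (m/11)^3 = 1000/1331 gives m/11 = 10/11 and m = 10.

m = 10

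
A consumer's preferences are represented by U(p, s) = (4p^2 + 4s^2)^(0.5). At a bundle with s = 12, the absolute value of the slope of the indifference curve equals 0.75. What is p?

For CES with ρ = 2, MRS = (s/p)^(-1).
Setting (12/p)^(-1) = 0.75 gives 12/p = 4/3 and p = 9.

p = 9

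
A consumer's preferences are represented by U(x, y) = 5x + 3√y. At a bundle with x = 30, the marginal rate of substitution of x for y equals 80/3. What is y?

y = 64

MU_x = 5, MU_y = 3/(2√y).
MRS = 5 ÷ (3/(2√y)).
MRS depends only on y: (10/3)·√y = 80/3 ⇒ √y = (80/3)/(10/3) = 8 ⇒ y = 64.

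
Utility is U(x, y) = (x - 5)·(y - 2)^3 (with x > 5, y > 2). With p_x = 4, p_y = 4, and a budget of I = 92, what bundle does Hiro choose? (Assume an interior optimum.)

x* = 9, y* = 14

MU_x = (y−2)^3, MU_y = 3·(x−5)·(y−2)^2.
MRS = (1/3)·(y−2)/(x−5).
Tangency: set MRS = p_x/p_y = 4/4 = 1.
So (1/3)·(y − 2)/(x − 5) = 1, i.e. (y − 2) = 3·(x − 5).
Rewrite the budget in excess-of-subsistence terms: 4·(x − 5) + 4·(y − 2) = 92 − 4·5 − 4·2 = 64.
Substituting, 16·(x − 5) = 64, so x − 5 = 4 and x* = 9.
Then y − 2 = 3·4 = 12, so y* = 14.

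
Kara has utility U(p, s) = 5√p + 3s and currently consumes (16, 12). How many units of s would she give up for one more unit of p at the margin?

MU_p = 5/(2√p), MU_s = 3.
MRS = 5/(2√p) ÷ 3.
At (16, 12): MRS = 5/24.
So at (16, 12) the consumer would give up 5/24 units of s for one more unit of p.

MRS = 5/24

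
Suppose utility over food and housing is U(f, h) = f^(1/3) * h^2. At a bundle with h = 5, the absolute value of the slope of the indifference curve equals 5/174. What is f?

MU_f = 1/3·f^(-2/3)·h^2 and MU_h = 2·f^(1/3)·h.
MRS = MU_f/MU_h = (1/6)·h/f.
Substitute h = 5: MRS = (5/6)/f. Setting (5/6)/f = 5/174 gives f = (5/6)/(5/174) = 29.

f = 29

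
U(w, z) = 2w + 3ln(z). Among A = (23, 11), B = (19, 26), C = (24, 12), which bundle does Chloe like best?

Bundle C

Evaluate utility at each bundle:
U(A) = 53.194.
U(B) = 47.774.
U(C) = 55.455.
Highest utility is C, so C ≻ A ≻ B.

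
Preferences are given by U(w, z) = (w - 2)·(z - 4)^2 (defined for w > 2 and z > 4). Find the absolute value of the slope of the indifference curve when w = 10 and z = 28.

MRS = 1.5

MU_w = (z−4)^2, MU_z = 2·(w−2)·(z−4).
MRS = (1/2)·(z−4)/(w−2).
At (10, 28): MRS = 1.5.
That is, one extra unit of w is worth 1.5 units of z at the margin.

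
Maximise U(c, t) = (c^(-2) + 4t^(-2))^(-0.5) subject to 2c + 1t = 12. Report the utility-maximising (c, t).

c* = 3, t* = 6

For CES with ρ = -2, MRS = (1/4)·(t/c)^3.
Tangency: set MRS = p_c/p_t = 2/1 = 2.
So (t/c)^3 = 8; taking the cube root, t/c = 2, i.e. t = 2·c.
Substitute into the budget 2·c + 1·t = 12: 4·c = 12, so c* = 3 and t* = 2·3 = 6.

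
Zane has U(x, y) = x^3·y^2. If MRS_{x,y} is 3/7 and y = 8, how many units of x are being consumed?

MU_x = 3·x^2·y^2 and MU_y = 2·x^3·y.
MRS = MU_x/MU_y = (3/2)·y/x.
Substitute y = 8: MRS = 12/x. Setting 12/x = 3/7 gives x = 12/(3/7) = 28.

x = 28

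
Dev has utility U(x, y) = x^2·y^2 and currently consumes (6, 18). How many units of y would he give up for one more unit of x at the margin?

MRS = 3

MU_x = 2·x·y^2 and MU_y = 2·x^2·y.
MRS = MU_x/MU_y = y/x.
At (6, 18): MRS = 3.
So at (6, 18) the consumer would give up 3 units of y for one more unit of x.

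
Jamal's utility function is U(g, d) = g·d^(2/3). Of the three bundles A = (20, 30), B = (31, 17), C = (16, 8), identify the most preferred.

Evaluate utility at each bundle:
U(A) = 193.098.
U(B) = 204.956.
U(C) = 64.000.
Highest utility is B, so B ≻ A ≻ C.

Bundle B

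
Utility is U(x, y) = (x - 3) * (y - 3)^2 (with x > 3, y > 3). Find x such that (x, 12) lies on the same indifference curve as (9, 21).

U(9, 21) = 1944.
Set U(x, 12) = 1944 and solve.
With y = 12: (12 − 3)^2 = 81, so (x − 3) = 1944/81 = 24.
So x = 3 + 24 = 27.
Check: U(27, 12) = 1944.

x = 27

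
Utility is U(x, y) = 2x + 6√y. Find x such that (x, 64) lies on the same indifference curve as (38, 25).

U(38, 25) = 106.
Set U(x, 64) = 106 and solve.
With y = 64: √64 = 8, so 2x = 106 − 6·8 = 58 and x = 29.
Check: U(29, 64) = 106.

x = 29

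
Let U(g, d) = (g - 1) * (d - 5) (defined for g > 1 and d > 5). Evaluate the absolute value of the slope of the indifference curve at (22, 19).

MRS = 2/3

MU_g = (d−5), MU_d = (g−1).
MRS = (d−5)/(g−1).
At (22, 19): MRS = 2/3.
The indifference curve has slope −2/3 at this bundle.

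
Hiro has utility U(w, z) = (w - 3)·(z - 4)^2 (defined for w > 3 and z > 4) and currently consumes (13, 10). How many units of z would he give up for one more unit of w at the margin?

MRS = 0.3

MU_w = (z−4)^2, MU_z = 2·(w−3)·(z−4).
MRS = (1/2)·(z−4)/(w−3).
At (13, 10): MRS = 0.3.
The indifference curve has slope −0.3 at this bundle.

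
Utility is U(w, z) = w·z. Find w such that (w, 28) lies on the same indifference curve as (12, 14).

w = 6

U(12, 14) = 168.
Set U(w, 28) = 168 and solve.
With z = 28: w = 168/28 = 6.
Check: U(6, 28) = 168.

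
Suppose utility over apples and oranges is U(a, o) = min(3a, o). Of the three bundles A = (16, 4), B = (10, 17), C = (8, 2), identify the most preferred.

Bundle B

Evaluate utility at each bundle:
U(A) = 4.
U(B) = 17.
U(C) = 2.
Highest utility is B, so B ≻ A ≻ C.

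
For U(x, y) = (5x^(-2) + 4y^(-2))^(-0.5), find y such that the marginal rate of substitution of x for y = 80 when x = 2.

For CES with ρ = -2, MRS = (5/4)·(y/x)^3.
Setting (5/4)·(y/2)^3 = 80 gives (y/2)^3 = 64, so y/2 = 4 and y = 8.

y = 8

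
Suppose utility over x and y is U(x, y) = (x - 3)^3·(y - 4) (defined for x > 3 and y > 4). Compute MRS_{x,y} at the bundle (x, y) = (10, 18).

MU_x = 3·(x−3)^2·(y−4), MU_y = (x−3)^3.
MRS = (3/1)·(y−4)/(x−3).
At (10, 18): MRS = 6.
So at (10, 18) the consumer would give up 6 units of y for one more unit of x.

MRS = 6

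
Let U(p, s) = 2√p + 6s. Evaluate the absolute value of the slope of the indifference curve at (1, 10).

MRS = 1/6

MU_p = 2/(2√p), MU_s = 6.
MRS = 2/(2√p) ÷ 6.
At (1, 10): MRS = 1/6.
So at (1, 10) the consumer would give up 1/6 units of s for one more unit of p.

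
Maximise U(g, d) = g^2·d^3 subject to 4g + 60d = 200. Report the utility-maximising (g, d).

g* = 20, d* = 2

MU_g = 2·g·d^3 and MU_d = 3·g^2·d^2.
MRS = MU_g/MU_d = (2/3)·d/g.
Tangency: set MRS = p_g/p_d = 4/60 = 1/15.
So (2/3)·d/g = 1/15, i.e. d = 0.1·g.
Substitute into the budget 4·g + 60·d = 200: 10·g = 200, so g* = 20.
Then d* = 0.1·20 = 2.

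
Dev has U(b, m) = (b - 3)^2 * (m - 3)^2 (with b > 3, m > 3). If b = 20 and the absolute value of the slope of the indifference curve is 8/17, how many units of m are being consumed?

m = 11

MU_b = 2·(b−3)·(m−3)^2, MU_m = 2·(b−3)^2·(m−3).
MRS = (m−3)/(b−3).
Substitute b = 20: MRS = (m − 3)/17. Setting this equal to 8/17 gives m − 3 = (8/17)·17 = 8, so m = 11.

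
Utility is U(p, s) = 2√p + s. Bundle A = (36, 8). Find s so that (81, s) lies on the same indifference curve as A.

s = 2

U(36, 8) = 20.
Set U(81, s) = 20 and solve.
With p = 81: √81 = 9, so s = 20 − 2·9 = 2.
Check: U(81, 2) = 20.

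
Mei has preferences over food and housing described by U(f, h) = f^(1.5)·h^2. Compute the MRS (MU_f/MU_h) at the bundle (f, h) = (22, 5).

MU_f = 1.5·√f·h^2 and MU_h = 2·f^(1.5)·h.
MRS = MU_f/MU_h = (0.75)·h/f.
At (22, 5): MRS = 15/88.
The indifference curve has slope −15/88 at this bundle.

MRS = 15/88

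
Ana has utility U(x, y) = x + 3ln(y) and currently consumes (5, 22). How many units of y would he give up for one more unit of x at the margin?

MRS = 22/3

MU_x = 1, MU_y = 3/y.
MRS = 1 ÷ (3/y).
At (5, 22): MRS = 22/3.
That is, one extra unit of x is worth 22/3 units of y at the margin.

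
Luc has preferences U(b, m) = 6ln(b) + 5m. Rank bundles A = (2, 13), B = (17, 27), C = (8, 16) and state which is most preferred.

Evaluate utility at each bundle:
U(A) = 69.159.
U(B) = 151.999.
U(C) = 92.477.
Highest utility is B, so B ≻ C ≻ A.

Bundle B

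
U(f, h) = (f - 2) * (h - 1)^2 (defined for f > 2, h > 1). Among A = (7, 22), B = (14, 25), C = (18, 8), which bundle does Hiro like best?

Bundle B

Evaluate utility at each bundle:
U(A) = 2205.
U(B) = 6912.
U(C) = 784.
Highest utility is B, so B ≻ A ≻ C.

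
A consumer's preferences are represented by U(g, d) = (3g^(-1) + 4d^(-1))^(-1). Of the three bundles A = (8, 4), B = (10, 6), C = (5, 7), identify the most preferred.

Evaluate utility at each bundle:
U(A) = 0.727.
U(B) = 1.034.
U(C) = 0.854.
Highest utility is B, so B ≻ C ≻ A.

Bundle B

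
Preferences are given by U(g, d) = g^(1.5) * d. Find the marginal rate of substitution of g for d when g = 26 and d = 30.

MRS = 45/26

MU_g = 1.5·√g·d and MU_d = g^(1.5).
MRS = MU_g/MU_d = (1.5)·d/g.
At (26, 30): MRS = 45/26.
So at (26, 30) the consumer would give up 45/26 units of d for one more unit of g.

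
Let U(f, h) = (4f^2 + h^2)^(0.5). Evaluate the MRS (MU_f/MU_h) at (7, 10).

For CES with ρ = 2, MRS = (4/1)·(h/f)^(-1).
At (7, 10): MRS = 2.8.
So at (7, 10) the consumer would give up 2.8 units of h for one more unit of f.

MRS = 2.8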